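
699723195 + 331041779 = 1030764974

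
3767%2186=1581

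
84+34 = 118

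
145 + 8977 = 9122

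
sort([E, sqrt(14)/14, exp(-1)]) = [sqrt(14)/14, exp(-1), E]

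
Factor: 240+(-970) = -1*2^1*5^1*73^1 = -730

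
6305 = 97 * 65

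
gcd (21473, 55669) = 1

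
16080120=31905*504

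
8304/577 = 14 + 226/577 ≈ 14.39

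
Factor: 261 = 3^2 * 29^1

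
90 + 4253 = 4343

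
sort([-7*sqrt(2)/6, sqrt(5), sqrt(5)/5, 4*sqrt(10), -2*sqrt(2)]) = [-2*sqrt(2), -7*sqrt(2)/6, sqrt(5)/5, sqrt(5), 4*sqrt(10)]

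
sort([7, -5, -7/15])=[-5, -7/15, 7]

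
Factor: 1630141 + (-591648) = 43^1*24151^1 = 1038493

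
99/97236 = 11/10804 ≈ 0.00102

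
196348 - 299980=-103632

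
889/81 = 10 + 79/81 ≈ 10.98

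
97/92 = 1 + 5/92 ≈ 1.05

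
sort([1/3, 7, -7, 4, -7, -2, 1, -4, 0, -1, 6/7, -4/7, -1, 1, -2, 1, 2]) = [-7, -7, -4, -2, -2, -1, -1, -4/7, 0, 1/3, 6/7, 1, 1, 1, 2, 4, 7]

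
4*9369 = 37476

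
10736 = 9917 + 819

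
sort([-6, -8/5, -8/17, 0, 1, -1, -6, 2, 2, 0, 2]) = [-6, -6, -8/5, -1, -8/17, 0, 0, 1, 2, 2, 2]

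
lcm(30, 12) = 60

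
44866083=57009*787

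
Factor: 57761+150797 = 2^1*7^1*14897^1 = 208558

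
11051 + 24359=35410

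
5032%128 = 40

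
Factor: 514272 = 2^5 * 3^1 * 11^1 * 487^1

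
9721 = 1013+8708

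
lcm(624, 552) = 14352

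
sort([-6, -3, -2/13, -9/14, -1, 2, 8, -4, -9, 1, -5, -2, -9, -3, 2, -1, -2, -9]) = [-9, -9, -9, -6, -5, -4, -3, -3, -2, -2, -1, -1, -9/14, -2/13, 1, 2, 2, 8]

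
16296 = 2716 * 6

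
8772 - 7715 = 1057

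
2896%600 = 496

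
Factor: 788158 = 2^1 * 7^1 * 19^1 * 2963^1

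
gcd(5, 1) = 1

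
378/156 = 63/26 ≈ 2.42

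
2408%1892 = 516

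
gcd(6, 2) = 2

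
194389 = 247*787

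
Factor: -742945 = -1*5^1*7^1*21227^1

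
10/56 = 5/28≈0.179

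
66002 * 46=3036092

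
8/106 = 4/53 ≈ 0.0755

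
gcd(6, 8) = 2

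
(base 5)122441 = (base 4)1022022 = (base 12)28b6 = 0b1001010001010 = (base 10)4746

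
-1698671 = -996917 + -701754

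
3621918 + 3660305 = 7282223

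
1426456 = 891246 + 535210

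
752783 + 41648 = 794431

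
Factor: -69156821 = -1 * 101^1 * 613^1 * 1117^1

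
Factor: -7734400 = -1 * 2^7 * 5^2 * 2417^1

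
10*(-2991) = -29910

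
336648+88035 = 424683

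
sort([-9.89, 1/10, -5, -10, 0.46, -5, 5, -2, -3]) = [-10, -9.89, -5, -5, -3, -2, 1/10, 0.46, 5]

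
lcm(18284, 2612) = 18284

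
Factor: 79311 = 3^1 * 26437^1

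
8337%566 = 413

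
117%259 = 117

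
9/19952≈0.000451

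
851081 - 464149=386932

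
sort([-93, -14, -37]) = [-93, -37, -14]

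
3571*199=710629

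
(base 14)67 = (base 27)3a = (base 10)91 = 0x5b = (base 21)47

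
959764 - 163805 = 795959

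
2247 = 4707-2460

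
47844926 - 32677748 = 15167178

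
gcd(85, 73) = 1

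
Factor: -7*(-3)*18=2^1*3^3*7^1=378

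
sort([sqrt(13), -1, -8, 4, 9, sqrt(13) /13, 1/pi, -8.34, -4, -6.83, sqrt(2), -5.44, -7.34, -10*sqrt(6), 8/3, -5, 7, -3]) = [-10*sqrt(6), -8.34, -8, -7.34, -6.83, -5.44, -5, -4, -3, -1, sqrt(13) /13, 1/pi, sqrt(2), 8/3, sqrt(13), 4, 7, 9]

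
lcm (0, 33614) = 0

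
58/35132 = 29/17566 ≈ 0.00165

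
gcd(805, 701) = 1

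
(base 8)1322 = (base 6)3202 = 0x2d2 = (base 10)722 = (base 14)398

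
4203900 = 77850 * 54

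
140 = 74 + 66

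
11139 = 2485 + 8654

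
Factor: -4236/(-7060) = 3^1 * 5^(-1) = 3/5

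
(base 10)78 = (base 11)71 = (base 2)1001110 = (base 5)303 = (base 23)39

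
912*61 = 55632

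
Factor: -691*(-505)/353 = 5^1*101^1*353^(-1)*691^1 = 348955/353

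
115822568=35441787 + 80380781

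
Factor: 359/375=3^(-1) * 5^(-3) * 359^1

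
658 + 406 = 1064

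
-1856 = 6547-8403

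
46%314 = 46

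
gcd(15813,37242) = 9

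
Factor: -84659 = -1 * 84659^1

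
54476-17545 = 36931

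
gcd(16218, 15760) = 2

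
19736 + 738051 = 757787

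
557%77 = 18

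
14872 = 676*22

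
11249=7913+3336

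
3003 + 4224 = 7227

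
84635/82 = 1032 + 11/82 ≈ 1032.13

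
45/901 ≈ 0.0499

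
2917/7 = 416+5/7 ≈ 416.71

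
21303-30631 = -9328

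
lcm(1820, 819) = 16380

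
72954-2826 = 70128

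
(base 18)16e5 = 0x1f61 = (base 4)1331201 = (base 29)9g0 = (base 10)8033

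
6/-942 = -1/157 ≈ -0.00637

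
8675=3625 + 5050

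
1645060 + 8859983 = 10505043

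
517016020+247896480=764912500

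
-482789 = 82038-564827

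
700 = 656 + 44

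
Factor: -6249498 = -1*2^1*3^1*1041583^1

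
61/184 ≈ 0.332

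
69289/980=70 + 689/980 ≈ 70.70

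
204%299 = 204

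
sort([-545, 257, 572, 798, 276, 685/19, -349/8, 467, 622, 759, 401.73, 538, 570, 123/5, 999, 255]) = [-545, -349/8, 123/5, 685/19, 255, 257, 276, 401.73, 467, 538, 570, 572, 622, 759, 798, 999]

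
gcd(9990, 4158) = 54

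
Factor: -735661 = -1*19^1*31^1*1249^1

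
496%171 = 154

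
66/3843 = 22/1281 ≈ 0.0172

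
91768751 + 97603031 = 189371782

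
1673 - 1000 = 673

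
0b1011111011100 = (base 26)90o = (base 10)6108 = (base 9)8336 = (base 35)4yi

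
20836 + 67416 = 88252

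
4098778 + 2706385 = 6805163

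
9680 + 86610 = 96290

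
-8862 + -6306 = -15168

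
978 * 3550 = 3471900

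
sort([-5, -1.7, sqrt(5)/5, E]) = [-5, -1.7, sqrt(5)/5, E]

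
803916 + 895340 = 1699256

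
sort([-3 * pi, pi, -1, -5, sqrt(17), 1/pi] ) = [-3 * pi, -5, -1, 1/pi, pi, sqrt(17)] 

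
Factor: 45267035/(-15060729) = -1 * 3^(-1) * 5^1 * 11^1 * 53^2 * 67^(-1) * 293^1 * 74929^(-1)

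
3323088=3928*846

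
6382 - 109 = 6273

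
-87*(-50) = 4350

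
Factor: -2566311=-1 * 3^1 * 11^1 * 19^1 * 4093^1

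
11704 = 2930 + 8774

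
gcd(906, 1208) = 302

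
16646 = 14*1189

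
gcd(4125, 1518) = 33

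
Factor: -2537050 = -1*2^1*5^2*50741^1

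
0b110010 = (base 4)302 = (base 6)122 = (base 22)26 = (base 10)50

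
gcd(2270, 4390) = 10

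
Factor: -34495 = -1*5^1*6899^1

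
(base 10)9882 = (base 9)14500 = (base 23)iff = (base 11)7474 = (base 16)269a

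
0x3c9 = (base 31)108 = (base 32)u9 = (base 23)1j3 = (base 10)969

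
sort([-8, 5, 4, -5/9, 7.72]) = [-8, -5/9, 4, 5, 7.72]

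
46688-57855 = -11167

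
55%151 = 55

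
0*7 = 0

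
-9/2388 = -3/796 ≈ -0.00377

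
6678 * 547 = 3652866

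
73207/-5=-14641 - 2/5=-14641.40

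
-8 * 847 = -6776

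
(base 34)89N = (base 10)9577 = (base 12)5661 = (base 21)10F1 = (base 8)22551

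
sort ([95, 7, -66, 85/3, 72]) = [-66, 7, 85/3, 72, 95]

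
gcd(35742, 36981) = 21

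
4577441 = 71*64471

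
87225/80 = 1090 + 5/16 ≈ 1090.31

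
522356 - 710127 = -187771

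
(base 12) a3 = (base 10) 123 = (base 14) 8b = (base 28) 4b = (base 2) 1111011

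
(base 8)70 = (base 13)44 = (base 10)56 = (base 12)48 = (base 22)2c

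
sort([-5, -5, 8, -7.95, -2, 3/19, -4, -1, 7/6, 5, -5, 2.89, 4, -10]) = [-10, -7.95, -5, -5, -5, -4, -2, -1, 3/19, 7/6, 2.89, 4, 5, 8]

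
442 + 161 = 603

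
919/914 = 1 + 5/914 ≈ 1.01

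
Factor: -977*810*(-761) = 2^1*3^4*5^1*761^1*977^1 = 602232570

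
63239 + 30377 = 93616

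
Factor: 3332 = 2^2*7^2*17^1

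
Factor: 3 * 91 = 3^1 * 7^1 * 13^1 = 273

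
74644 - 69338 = 5306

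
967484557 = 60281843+907202714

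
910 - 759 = 151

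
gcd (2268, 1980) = 36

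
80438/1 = 80438 = 80438.00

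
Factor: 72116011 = 11^1*29^1*181^1*1249^1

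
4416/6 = 736 = 736.00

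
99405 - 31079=68326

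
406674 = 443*918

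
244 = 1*244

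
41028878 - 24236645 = 16792233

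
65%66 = 65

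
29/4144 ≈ 0.00700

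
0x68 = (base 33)35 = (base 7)206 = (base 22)4g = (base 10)104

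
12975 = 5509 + 7466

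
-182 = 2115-2297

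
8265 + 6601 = 14866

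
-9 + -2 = -11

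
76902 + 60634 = 137536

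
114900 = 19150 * 6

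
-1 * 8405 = -8405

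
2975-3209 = -234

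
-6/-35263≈0.000170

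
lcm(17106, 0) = 0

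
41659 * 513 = 21371067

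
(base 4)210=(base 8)44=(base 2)100100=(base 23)1d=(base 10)36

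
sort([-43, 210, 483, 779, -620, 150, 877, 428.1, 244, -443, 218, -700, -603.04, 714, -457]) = [-700, -620, -603.04, -457, -443, -43, 150, 210, 218, 244, 428.1, 483, 714, 779, 877]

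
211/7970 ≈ 0.0265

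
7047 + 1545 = 8592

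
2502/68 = 1251/34 ≈ 36.79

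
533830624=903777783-369947159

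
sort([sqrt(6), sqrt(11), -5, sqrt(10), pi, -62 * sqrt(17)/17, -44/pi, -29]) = [-29, -62 * sqrt(17)/17, -44/pi, -5, sqrt(6), pi, sqrt(10), sqrt(11)]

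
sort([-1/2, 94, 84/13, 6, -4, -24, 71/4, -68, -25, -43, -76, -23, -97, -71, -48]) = [-97, -76, -71, -68, -48, -43, -25, -24, -23, -4, -1/2, 6, 84/13, 71/4, 94]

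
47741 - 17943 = 29798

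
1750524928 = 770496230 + 980028698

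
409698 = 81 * 5058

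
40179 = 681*59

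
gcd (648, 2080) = 8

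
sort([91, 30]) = [30, 91]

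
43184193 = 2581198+40602995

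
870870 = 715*1218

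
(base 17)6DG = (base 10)1971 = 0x7B3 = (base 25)33L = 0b11110110011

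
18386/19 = 967 + 13/19 ≈ 967.68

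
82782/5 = 16556 + 2/5 = 16556.40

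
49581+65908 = 115489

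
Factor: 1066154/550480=2^(-3)*5^(-1)*7^(-1)*983^(-1)*533077^1=533077/275240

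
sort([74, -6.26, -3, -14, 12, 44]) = [-14, -6.26, -3, 12, 44, 74]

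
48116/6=8019 + 1/3 ≈ 8019.33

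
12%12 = 0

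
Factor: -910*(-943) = 2^1*5^1*7^1*13^1*23^1*41^1 = 858130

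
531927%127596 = 21543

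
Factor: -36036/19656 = -1 * 2^(-1) * 3^(-1) * 11^1 = -11/6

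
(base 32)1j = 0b110011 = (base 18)2f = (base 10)51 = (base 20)2b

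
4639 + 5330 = 9969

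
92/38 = 2+8/19 ≈ 2.42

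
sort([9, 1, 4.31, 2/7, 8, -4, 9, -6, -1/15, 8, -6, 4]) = [-6, -6, -4, -1/15, 2/7, 1, 4, 4.31, 8, 8, 9, 9]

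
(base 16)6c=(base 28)3o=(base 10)108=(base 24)4c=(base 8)154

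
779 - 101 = 678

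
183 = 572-389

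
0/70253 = 0 = 0.00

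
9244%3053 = 85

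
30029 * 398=11951542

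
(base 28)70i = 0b1010110000010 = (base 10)5506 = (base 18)ghg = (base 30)63g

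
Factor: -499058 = -1 * 2^1 * 7^1 * 43^1 * 829^1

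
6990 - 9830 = -2840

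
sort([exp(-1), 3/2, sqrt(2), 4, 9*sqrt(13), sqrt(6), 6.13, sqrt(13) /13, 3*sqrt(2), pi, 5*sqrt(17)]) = [sqrt(13) /13, exp(-1), sqrt(2), 3/2, sqrt(6), pi, 4, 3*sqrt(2), 6.13, 5*sqrt(17), 9*sqrt(13)]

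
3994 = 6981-2987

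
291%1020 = 291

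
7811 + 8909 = 16720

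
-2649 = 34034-36683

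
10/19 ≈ 0.526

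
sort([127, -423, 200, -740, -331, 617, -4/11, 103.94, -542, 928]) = [-740, -542, -423, -331, -4/11, 103.94, 127, 200, 617, 928]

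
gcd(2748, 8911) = 1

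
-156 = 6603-6759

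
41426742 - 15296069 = 26130673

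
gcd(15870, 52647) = 69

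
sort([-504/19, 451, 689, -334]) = [-334, -504/19, 451, 689]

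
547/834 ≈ 0.656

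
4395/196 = 22+83/196 ≈ 22.42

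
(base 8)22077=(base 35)7k4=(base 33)8h6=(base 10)9279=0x243f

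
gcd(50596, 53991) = 7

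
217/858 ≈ 0.253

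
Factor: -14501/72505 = -1 * 5^(-1) = -1/5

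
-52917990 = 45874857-98792847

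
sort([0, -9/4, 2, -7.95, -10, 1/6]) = [-10, -7.95, -9/4, 0, 1/6, 2]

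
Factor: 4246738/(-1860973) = -1*2^1*17^(-1)*109469^(-1)*2123369^1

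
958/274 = 3 + 68/137 ≈ 3.50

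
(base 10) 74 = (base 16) 4a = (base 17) 46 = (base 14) 54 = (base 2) 1001010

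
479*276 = 132204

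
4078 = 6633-2555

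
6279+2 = 6281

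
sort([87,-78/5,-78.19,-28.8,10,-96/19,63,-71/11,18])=[-78.19,-28.8,-78/5,-71/11,-96/19,10,18,63,87]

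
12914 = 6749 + 6165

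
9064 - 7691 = 1373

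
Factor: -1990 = -1*2^1*5^1*199^1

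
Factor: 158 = 2^1*79^1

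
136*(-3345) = -454920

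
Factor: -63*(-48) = 2^4*3^3*7^1 = 3024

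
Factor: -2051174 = -1 * 2^1 * 47^1 * 21821^1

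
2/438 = 1/219 ≈ 0.00457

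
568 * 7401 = 4203768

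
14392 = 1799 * 8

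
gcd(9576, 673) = 1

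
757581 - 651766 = 105815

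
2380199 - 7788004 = -5407805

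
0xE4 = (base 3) 22110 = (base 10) 228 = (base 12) 170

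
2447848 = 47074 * 52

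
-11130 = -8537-2593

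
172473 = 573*301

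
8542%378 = 226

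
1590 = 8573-6983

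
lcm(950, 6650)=6650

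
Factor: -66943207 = -1*1319^1*50753^1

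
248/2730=124/1365 ≈ 0.0908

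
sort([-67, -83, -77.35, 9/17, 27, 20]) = [-83, -77.35, -67, 9/17, 20, 27]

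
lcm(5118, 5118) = 5118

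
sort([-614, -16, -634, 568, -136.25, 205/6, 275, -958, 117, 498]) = [-958, -634, -614, -136.25, -16, 205/6, 117, 275, 498, 568]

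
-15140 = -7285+-7855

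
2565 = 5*513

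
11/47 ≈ 0.234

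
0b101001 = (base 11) 38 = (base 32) 19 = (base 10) 41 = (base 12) 35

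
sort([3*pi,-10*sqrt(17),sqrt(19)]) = [-10*sqrt(17),sqrt(19),3*pi]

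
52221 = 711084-658863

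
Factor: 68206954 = 2^1 * 181^1 * 188417^1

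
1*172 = 172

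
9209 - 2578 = 6631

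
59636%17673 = 6617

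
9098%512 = 394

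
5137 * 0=0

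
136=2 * 68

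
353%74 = 57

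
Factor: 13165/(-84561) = -1 * 3^(-1) * 5^1 * 71^(-1) * 397^(-1) * 2633^1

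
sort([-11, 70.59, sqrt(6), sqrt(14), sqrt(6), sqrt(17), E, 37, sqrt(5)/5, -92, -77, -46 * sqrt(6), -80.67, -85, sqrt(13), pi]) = [-46 * sqrt(6), -92, -85, -80.67, -77, -11, sqrt(5)/5, sqrt(6), sqrt(6), E, pi, sqrt(13), sqrt(14), sqrt(17), 37, 70.59]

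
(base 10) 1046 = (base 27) 1bk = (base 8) 2026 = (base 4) 100112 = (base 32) 10m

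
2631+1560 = 4191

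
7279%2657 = 1965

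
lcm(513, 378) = 7182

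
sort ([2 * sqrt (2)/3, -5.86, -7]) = [-7, -5.86, 2 * sqrt (2)/3]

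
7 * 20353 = 142471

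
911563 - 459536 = 452027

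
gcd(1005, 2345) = 335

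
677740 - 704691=-26951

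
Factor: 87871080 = 2^3 * 3^1 * 5^1 * 11^1 * 66569^1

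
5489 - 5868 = -379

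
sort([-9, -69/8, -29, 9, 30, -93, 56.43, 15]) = [-93, -29, -9, -69/8, 9, 15, 30, 56.43]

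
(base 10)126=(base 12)a6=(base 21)60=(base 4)1332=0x7e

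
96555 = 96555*1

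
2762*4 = 11048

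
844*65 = 54860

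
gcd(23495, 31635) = 185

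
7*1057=7399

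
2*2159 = 4318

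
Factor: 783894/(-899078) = -1 * 3^1 * 89^(-1) * 5051^(-1) * 130649^1 = -391947/449539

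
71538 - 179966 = -108428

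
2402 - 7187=-4785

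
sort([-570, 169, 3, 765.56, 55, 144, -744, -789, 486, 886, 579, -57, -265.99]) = [-789, -744, -570, -265.99, -57, 3, 55, 144, 169, 486, 579, 765.56, 886]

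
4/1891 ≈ 0.00212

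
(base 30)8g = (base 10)256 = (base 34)7i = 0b100000000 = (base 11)213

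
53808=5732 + 48076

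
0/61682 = 0 = 0.00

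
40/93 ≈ 0.430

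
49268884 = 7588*6493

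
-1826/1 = -1826 = -1826.00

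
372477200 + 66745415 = 439222615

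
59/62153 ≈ 0.000949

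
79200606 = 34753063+44447543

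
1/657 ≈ 0.00152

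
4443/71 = 62 + 41/71 ≈ 62.58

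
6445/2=3222 + 1/2=3222.50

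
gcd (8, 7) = 1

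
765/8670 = 3/34 ≈ 0.0882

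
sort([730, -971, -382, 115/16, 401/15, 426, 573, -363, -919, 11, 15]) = [-971, -919, -382, -363, 115/16, 11, 15, 401/15, 426, 573, 730]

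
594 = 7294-6700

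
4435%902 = 827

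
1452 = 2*726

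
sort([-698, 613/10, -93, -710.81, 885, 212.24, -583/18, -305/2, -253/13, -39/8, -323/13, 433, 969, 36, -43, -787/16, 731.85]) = [-710.81, -698, -305/2, -93, -787/16, -43, -583/18, -323/13, -253/13, -39/8, 36, 613/10, 212.24, 433, 731.85, 885, 969]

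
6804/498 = 1134/83 ≈ 13.66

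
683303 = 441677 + 241626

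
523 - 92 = 431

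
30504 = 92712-62208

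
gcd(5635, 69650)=35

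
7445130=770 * 9669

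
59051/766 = 77 + 69/766 ≈ 77.09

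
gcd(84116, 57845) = 1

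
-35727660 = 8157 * (-4380)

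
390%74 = 20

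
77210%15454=15394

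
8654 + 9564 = 18218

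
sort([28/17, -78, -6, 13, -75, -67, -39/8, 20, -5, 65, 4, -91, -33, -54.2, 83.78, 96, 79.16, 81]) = [-91, -78, -75, -67, -54.2, -33, -6, -5, -39/8, 28/17, 4, 13, 20, 65, 79.16, 81, 83.78, 96]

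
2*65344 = 130688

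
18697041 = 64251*291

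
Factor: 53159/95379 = 3^(-1) * 17^1 * 53^1 * 59^1 * 31793^(-1)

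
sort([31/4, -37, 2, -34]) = [-37, -34, 2, 31/4]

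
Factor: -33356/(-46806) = 2^1*3^(-1)*29^(-1)*31^1 = 62/87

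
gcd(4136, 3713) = 47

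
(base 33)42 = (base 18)78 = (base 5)1014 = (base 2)10000110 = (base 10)134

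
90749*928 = 84215072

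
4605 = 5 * 921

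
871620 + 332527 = 1204147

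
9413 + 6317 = 15730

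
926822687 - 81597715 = 845224972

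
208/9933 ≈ 0.0209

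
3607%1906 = 1701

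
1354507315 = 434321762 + 920185553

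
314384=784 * 401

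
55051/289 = 190 + 141/289 ≈ 190.49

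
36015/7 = 5145 = 5145.00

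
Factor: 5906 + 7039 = 3^1*5^1*863^1 = 12945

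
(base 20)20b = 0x32b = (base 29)rs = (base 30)r1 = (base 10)811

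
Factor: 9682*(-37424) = -1*2^5*47^1*103^1*2339^1 = -362339168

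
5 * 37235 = 186175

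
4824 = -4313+9137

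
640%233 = 174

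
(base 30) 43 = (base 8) 173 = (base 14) 8b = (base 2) 1111011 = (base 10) 123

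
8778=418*21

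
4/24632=1/6158 ≈ 0.000162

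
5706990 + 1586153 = 7293143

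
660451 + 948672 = 1609123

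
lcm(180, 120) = 360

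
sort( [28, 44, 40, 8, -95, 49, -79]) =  [-95, -79, 8, 28, 40, 44, 49]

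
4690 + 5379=10069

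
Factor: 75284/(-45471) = -1*2^2*3^(-1)*11^1*23^(-1)*29^1*59^1*659^(-1)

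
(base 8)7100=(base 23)6ke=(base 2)111001000000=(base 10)3648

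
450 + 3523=3973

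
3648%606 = 12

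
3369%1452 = 465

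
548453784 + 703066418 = 1251520202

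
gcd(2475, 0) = 2475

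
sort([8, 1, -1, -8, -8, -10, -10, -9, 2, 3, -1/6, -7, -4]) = [-10, -10, -9, -8, -8, -7, -4, -1, -1/6, 1, 2, 3, 8]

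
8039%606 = 161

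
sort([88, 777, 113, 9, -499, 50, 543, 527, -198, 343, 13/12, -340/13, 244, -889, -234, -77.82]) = [-889, -499, -234, -198, -77.82, -340/13, 13/12, 9, 50, 88, 113, 244, 343, 527, 543, 777]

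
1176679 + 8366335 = 9543014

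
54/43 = 1 + 11/43 ≈ 1.26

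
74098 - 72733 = 1365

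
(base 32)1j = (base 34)1h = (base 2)110011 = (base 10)51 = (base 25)21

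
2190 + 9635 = 11825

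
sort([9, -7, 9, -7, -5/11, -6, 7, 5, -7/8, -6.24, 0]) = [-7, -7, -6.24, -6, -7/8, -5/11, 0, 5, 7, 9, 9]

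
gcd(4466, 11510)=2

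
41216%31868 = 9348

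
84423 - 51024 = 33399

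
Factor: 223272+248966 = 2^1 * 13^1 * 41^1 * 443^1 = 472238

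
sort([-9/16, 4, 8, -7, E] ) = [-7, -9/16, E, 4, 8] 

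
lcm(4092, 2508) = 77748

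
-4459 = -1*4459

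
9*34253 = 308277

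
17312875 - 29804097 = -12491222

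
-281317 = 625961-907278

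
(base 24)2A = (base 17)37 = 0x3A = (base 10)58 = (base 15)3D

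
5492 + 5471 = 10963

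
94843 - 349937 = -255094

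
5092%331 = 127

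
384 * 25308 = 9718272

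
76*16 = 1216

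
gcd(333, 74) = 37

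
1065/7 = 152 + 1/7 ≈ 152.14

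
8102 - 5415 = 2687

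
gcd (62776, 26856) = 8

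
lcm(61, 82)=5002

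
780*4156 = 3241680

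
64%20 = 4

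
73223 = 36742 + 36481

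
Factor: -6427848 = -1*2^3*3^1*7^1*38261^1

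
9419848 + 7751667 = 17171515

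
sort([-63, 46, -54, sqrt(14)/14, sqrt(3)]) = [-63, -54, sqrt(14)/14, sqrt(3), 46]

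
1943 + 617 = 2560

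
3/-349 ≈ -0.00860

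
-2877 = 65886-68763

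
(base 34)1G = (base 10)50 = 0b110010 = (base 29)1L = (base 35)1F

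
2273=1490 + 783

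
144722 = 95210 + 49512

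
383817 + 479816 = 863633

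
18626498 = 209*89122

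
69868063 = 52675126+17192937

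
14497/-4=-3624 - 1/4=-3624.25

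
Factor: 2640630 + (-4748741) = -1*23^1*151^1*607^1 = -2108111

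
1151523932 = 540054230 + 611469702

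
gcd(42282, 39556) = 58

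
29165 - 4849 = 24316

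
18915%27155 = 18915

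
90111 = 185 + 89926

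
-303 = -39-264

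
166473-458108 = -291635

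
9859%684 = 283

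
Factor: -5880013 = -1*1607^1*3659^1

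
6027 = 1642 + 4385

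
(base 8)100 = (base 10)64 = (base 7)121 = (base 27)2a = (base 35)1t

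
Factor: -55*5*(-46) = 2^1*5^2*11^1*23^1 = 12650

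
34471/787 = 43 + 630/787 ≈ 43.80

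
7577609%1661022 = 933521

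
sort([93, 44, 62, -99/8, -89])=[-89, -99/8, 44, 62, 93]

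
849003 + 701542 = 1550545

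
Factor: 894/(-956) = -1 * 2^(-1) * 3^1 * 149^1 * 239^(-1) = -447/478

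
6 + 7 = 13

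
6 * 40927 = 245562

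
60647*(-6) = -363882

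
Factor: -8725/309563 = -1*5^2*887^(-1) = -25/887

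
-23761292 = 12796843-36558135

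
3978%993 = 6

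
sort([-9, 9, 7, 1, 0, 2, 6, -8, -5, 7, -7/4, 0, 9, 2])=[-9, -8, -5, -7/4, 0, 0, 1, 2, 2, 6, 7, 7, 9, 9]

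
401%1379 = 401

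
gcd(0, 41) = 41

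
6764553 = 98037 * 69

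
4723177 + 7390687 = 12113864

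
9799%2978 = 865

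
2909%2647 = 262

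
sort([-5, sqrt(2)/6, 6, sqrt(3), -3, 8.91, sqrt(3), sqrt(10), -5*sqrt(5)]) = [-5*sqrt(5), -5, -3, sqrt(2)/6, sqrt(3), sqrt(3), sqrt(10), 6, 8.91]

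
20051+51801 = 71852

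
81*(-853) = -69093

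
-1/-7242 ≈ 0.000138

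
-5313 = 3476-8789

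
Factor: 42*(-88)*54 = -1*2^5*3^4*7^1*11^1 = -199584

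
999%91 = 89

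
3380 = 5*676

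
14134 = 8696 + 5438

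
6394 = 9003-2609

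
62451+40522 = 102973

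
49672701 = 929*53469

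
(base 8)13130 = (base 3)21211212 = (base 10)5720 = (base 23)aig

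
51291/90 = 569+9/10 = 569.90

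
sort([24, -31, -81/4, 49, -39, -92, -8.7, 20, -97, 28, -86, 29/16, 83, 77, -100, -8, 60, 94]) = [-100, -97, -92, -86, -39, -31, -81/4, -8.7, -8, 29/16, 20, 24, 28, 49, 60, 77, 83, 94]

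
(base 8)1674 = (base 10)956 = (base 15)43b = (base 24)1fk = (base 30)11q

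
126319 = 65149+61170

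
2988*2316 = 6920208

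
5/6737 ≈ 0.000742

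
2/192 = 1/96 ≈ 0.0104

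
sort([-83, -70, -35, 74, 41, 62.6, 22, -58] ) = [-83, -70, -58, -35, 22, 41, 62.6, 74] 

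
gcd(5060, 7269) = 1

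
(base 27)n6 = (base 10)627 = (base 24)123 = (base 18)1gf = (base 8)1163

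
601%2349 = 601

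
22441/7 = 3205 + 6/7 ≈ 3205.86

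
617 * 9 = 5553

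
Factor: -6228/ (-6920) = 2^ (-1)*3^2*5^ (-1) = 9/10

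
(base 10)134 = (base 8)206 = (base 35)3t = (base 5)1014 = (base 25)59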